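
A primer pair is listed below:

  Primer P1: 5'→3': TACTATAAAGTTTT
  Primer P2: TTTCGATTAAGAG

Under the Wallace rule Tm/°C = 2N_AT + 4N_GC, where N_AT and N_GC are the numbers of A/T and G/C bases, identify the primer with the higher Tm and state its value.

Primer P1: A+T=12, G+C=2 → Tm = 2(12)+4(2) = 32°C
Primer P2: A+T=9, G+C=4 → Tm = 2(9)+4(4) = 34°C
32°C vs 34°C → primer P2 is higher.

Primer P2, 34°C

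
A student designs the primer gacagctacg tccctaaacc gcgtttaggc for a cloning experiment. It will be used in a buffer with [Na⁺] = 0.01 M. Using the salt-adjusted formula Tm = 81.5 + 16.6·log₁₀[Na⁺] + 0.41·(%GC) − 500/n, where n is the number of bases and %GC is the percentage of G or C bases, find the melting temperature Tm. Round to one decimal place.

54.9°C

Length n = 30. Base counts: T=6, C=10, A=7, G=7
G+C = 17, so %GC = 17/30 × 100 = 56.667%
Salt term: 16.6 × (-2) = -33.2
GC term: 0.41 × 56.667 = 23.233; length term: −500/30 = −16.667
Tm = 81.5 + (-33.2) + 23.233 − 16.667 = 54.866 → 54.9°C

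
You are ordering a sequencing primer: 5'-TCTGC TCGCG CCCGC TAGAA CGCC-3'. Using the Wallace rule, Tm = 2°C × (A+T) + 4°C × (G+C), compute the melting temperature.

Scanning the sequence gives G=6, C=11, A=3, T=4.
A+T = 7, G+C = 17
Tm = 4·17 + 2·7 = 68 + 14 = 82°C

82°C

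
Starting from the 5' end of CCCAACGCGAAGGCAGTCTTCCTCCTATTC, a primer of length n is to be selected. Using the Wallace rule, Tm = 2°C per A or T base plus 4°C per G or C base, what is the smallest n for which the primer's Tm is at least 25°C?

First 7 bases: CCCAACG → Tm = 24°C (< 25°C)
First 8 bases: CCCAACGC → Tm = 28°C (≥ 25°C)
Each additional base adds 2°C (A/T) or 4°C (G/C), so Tm is non-decreasing in n; n = 8 is the first length to reach 25°C.

n = 8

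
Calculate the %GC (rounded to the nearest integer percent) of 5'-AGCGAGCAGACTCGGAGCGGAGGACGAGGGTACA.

65%

Base counts: C=7, T=2, A=10, G=15
G+C = 15 + 7 = 22 out of 34 bases
%GC = 22/34 × 100 = 64.71% ≈ 65%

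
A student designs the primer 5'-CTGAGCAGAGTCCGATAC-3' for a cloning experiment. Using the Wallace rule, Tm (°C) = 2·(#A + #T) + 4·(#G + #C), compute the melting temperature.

56°C

Scanning the sequence gives C=5, T=3, G=5, A=5.
AT pairs contribute 8, GC pairs contribute 10.
Tm = 4·10 + 2·8 = 40 + 16 = 56°C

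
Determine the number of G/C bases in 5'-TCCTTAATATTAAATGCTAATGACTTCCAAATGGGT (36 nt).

Base counts: C=6, A=12, G=5, T=13
Total G or C: 5 + 6 = 11

11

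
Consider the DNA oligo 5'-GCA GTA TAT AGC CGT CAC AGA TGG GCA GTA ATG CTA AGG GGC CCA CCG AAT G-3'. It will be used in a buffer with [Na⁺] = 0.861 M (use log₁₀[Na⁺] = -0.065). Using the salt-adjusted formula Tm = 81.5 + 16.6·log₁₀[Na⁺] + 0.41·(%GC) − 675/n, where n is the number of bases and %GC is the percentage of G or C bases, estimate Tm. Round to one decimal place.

89.5°C

Length n = 52. Base counts: G=16, C=12, A=15, T=9
G+C = 28, so %GC = 28/52 × 100 = 53.846%
Salt term: 16.6 × (-0.065) = -1.079
GC term: 0.41 × 53.846 = 22.077; length term: −675/52 = −12.981
Tm = 81.5 + (-1.079) + 22.077 − 12.981 = 89.517 → 89.5°C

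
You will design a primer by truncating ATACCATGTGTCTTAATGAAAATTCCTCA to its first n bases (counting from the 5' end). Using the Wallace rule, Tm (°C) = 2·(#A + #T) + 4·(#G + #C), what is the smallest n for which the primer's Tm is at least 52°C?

n = 20

First 19 bases: ATACCATGTGTCTTAATGA → Tm = 50°C (< 52°C)
First 20 bases: ATACCATGTGTCTTAATGAA → Tm = 52°C (≥ 52°C)
Each additional base adds 2°C (A/T) or 4°C (G/C), so Tm is non-decreasing in n; n = 20 is the first length to reach 52°C.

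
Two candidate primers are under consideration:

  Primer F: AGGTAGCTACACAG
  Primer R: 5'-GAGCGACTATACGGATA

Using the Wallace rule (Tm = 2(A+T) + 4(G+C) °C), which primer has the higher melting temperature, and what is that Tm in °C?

Primer R, 50°C

Primer F: A+T=7, G+C=7 → Tm = 2(7)+4(7) = 42°C
Primer R: A+T=9, G+C=8 → Tm = 2(9)+4(8) = 50°C
42°C vs 50°C → primer R is higher.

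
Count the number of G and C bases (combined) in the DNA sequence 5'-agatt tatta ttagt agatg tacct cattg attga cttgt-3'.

11

Base counts: G=7, C=4, T=18, A=11
G+C = 7 + 4 = 11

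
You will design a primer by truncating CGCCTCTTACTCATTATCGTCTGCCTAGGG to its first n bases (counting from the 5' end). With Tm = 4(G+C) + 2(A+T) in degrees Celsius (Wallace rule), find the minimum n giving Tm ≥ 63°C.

n = 22

First 21 bases: CGCCTCTTACTCATTATCGTC → Tm = 62°C (< 63°C)
First 22 bases: CGCCTCTTACTCATTATCGTCT → Tm = 64°C (≥ 63°C)
Each additional base adds 2°C (A/T) or 4°C (G/C), so Tm is non-decreasing in n; n = 22 is the first length to reach 63°C.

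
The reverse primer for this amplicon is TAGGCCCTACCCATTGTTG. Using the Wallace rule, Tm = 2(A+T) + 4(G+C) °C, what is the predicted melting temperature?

58°C

Base counts: C=6, T=6, A=3, G=4
So N_AT = 9 and N_GC = 10.
Tm = 2×9 + 4×10 = 58°C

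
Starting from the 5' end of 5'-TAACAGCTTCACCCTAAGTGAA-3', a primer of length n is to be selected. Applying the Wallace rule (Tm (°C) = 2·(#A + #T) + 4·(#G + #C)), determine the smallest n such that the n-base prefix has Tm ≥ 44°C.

n = 15

First 14 bases: TAACAGCTTCACCC → Tm = 42°C (< 44°C)
First 15 bases: TAACAGCTTCACCCT → Tm = 44°C (≥ 44°C)
Each additional base adds 2°C (A/T) or 4°C (G/C), so Tm is non-decreasing in n; n = 15 is the first length to reach 44°C.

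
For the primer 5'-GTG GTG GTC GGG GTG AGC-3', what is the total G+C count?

Base counts: C=2, G=11, A=1, T=4
G+C = 11 + 2 = 13

13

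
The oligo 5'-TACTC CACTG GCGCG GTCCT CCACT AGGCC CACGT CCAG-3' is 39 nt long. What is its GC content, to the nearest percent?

Base counts: C=17, T=7, A=6, G=9
G+C = 9 + 17 = 26 out of 39 bases
%GC = 26/39 × 100 = 66.67% ≈ 67%

67%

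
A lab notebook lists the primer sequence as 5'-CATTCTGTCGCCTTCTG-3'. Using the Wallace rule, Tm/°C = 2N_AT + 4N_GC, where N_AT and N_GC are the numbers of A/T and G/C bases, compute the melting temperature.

52°C

Base counts: C=6, T=7, G=3, A=1
So N_AT = 8 and N_GC = 9.
Tm = 2×8 + 4×9 = 52°C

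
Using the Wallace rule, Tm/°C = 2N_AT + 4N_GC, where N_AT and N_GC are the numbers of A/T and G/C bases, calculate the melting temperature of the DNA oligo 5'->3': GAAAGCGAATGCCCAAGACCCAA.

Counting bases: G=5, C=7, A=10, T=1
A+T = 11, G+C = 12
Tm = 2×11 + 4×12 = 70°C

70°C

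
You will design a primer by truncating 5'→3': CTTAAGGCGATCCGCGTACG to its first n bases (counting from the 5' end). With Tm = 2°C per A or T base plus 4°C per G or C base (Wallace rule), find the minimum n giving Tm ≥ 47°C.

First 14 bases: CTTAAGGCGATCCG → Tm = 44°C (< 47°C)
First 15 bases: CTTAAGGCGATCCGC → Tm = 48°C (≥ 47°C)
Since every base adds ≥2°C, Tm only increases with n, so the threshold is first crossed at n = 15.

n = 15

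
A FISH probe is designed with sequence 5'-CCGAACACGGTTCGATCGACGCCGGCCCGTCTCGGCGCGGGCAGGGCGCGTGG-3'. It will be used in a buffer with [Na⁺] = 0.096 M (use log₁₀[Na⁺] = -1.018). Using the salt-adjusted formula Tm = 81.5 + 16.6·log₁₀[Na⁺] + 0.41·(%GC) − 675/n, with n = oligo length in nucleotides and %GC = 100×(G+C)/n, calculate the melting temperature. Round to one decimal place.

Length n = 53. Scanning the sequence gives C=19, A=6, T=6, G=22.
G+C = 41, so %GC = 41/53 × 100 = 77.358%
Salt term: 16.6 × (-1.018) = -16.899
GC term: 0.41 × 77.358 = 31.717; length term: −675/53 = −12.736
Tm = 81.5 + (-16.899) + 31.717 − 12.736 = 83.582 → 83.6°C

83.6°C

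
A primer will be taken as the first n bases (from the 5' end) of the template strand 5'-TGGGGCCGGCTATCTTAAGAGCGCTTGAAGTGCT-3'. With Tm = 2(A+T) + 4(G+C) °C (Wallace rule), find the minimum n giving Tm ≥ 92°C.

n = 30

First 29 bases: TGGGGCCGGCTATCTTAAGAGCGCTTGAA → Tm = 90°C (< 92°C)
First 30 bases: TGGGGCCGGCTATCTTAAGAGCGCTTGAAG → Tm = 94°C (≥ 92°C)
Since every base adds ≥2°C, Tm only increases with n, so the threshold is first crossed at n = 30.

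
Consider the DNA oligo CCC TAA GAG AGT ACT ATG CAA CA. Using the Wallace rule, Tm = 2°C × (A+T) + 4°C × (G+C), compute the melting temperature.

Counting bases: G=4, A=9, T=4, C=6
A+T = 13, G+C = 10
Tm = 2×13 + 4×10 = 66°C

66°C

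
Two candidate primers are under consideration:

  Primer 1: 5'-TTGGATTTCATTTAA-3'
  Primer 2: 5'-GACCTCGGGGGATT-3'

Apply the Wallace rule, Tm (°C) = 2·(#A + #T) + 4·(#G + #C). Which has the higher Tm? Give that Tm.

Primer 1: A+T=12, G+C=3 → Tm = 2(12)+4(3) = 36°C
Primer 2: A+T=5, G+C=9 → Tm = 2(5)+4(9) = 46°C
36°C vs 46°C → primer 2 is higher.

Primer 2, 46°C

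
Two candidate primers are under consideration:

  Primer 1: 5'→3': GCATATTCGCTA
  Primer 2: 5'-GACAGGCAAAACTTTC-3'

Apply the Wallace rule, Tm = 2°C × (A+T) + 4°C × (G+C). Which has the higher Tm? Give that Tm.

Primer 1: A+T=7, G+C=5 → Tm = 2(7)+4(5) = 34°C
Primer 2: A+T=9, G+C=7 → Tm = 2(9)+4(7) = 46°C
34°C vs 46°C → primer 2 is higher.

Primer 2, 46°C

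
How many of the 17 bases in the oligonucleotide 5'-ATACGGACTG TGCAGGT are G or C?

Scanning the sequence gives T=4, C=3, G=6, A=4.
G+C = 6 + 3 = 9

9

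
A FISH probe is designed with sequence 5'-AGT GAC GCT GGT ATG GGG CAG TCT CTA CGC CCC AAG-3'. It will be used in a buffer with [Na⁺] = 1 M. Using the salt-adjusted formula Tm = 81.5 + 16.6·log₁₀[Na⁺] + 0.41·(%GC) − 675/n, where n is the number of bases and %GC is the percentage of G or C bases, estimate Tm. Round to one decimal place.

Length n = 36. Counting bases: G=12, T=7, A=7, C=10
G+C = 22, so %GC = 22/36 × 100 = 61.111%
Salt term: 16.6 × (0) = 0
GC term: 0.41 × 61.111 = 25.056; length term: −675/36 = −18.75
Tm = 81.5 + (0) + 25.056 − 18.75 = 87.806 → 87.8°C

87.8°C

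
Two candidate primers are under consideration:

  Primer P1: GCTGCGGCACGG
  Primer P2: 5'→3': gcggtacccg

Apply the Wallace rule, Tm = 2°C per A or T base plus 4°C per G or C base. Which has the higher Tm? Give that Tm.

Primer P1, 44°C

Primer P1: A+T=2, G+C=10 → Tm = 2(2)+4(10) = 44°C
Primer P2: A+T=2, G+C=8 → Tm = 2(2)+4(8) = 36°C
44°C vs 36°C → primer P1 is higher.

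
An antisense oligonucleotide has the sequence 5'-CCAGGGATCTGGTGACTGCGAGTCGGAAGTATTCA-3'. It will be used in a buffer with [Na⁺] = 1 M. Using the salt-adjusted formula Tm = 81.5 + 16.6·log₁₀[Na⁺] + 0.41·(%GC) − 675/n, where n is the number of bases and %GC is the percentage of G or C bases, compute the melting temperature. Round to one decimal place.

Length n = 35. Scanning the sequence gives A=8, G=12, C=7, T=8.
G+C = 19, so %GC = 19/35 × 100 = 54.286%
Salt term: 16.6 × (0) = 0
GC term: 0.41 × 54.286 = 22.257; length term: −675/35 = −19.286
Tm = 81.5 + (0) + 22.257 − 19.286 = 84.471 → 84.5°C

84.5°C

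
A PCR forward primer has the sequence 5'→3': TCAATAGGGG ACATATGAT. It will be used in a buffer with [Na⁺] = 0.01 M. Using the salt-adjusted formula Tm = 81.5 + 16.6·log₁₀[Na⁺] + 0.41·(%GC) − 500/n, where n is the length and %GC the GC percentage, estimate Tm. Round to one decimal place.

37.1°C

Length n = 19. T=5, C=2, A=7, G=5
G+C = 7, so %GC = 7/19 × 100 = 36.842%
Salt term: 16.6 × (-2) = -33.2
GC term: 0.41 × 36.842 = 15.105; length term: −500/19 = −26.316
Tm = 81.5 + (-33.2) + 15.105 − 26.316 = 37.089 → 37.1°C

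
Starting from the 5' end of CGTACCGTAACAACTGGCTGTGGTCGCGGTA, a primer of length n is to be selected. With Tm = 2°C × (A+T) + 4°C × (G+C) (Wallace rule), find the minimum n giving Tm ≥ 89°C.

First 27 bases: CGTACCGTAACAACTGGCTGTGGTCGC → Tm = 86°C (< 89°C)
First 28 bases: CGTACCGTAACAACTGGCTGTGGTCGCG → Tm = 90°C (≥ 89°C)
Since every base adds ≥2°C, Tm only increases with n, so the threshold is first crossed at n = 28.

n = 28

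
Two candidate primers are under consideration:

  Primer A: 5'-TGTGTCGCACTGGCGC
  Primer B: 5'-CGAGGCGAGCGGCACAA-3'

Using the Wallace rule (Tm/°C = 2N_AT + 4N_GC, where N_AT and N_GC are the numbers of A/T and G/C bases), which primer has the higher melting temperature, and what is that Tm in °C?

Primer B, 58°C

Primer A: A+T=5, G+C=11 → Tm = 2(5)+4(11) = 54°C
Primer B: A+T=5, G+C=12 → Tm = 2(5)+4(12) = 58°C
54°C vs 58°C → primer B is higher.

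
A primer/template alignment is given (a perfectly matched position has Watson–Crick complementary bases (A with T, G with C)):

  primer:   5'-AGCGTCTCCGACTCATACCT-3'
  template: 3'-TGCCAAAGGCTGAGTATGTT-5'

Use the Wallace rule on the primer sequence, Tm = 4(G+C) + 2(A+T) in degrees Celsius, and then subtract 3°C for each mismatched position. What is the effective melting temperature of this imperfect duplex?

47°C

Primer base counts: A=4, T=5, G=3, C=8 → A+T=9, G+C=11
Perfect-match Tm = 2(9) + 4(11) = 18 + 44 = 62°C
Mismatches (positions where the bases are not complementary): 5 (at positions 2, 3, 6, 19, 20)
Effective Tm = 62 − 5×3 = 62 − 15 = 47°C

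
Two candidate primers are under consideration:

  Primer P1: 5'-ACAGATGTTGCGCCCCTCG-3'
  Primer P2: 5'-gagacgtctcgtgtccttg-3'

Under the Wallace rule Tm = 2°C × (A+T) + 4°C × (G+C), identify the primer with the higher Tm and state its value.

Primer P1: A+T=7, G+C=12 → Tm = 2(7)+4(12) = 62°C
Primer P2: A+T=8, G+C=11 → Tm = 2(8)+4(11) = 60°C
62°C vs 60°C → primer P1 is higher.

Primer P1, 62°C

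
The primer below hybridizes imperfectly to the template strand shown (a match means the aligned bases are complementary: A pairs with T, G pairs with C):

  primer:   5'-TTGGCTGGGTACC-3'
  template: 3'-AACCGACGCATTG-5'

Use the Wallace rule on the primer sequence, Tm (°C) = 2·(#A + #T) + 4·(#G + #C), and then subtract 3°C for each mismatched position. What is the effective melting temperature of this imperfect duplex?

36°C

Primer base counts: A=1, T=4, G=5, C=3 → A+T=5, G+C=8
Perfect-match Tm = 2(5) + 4(8) = 10 + 32 = 42°C
Mismatches (positions where the bases are not complementary): 2 (at positions 8, 12)
Effective Tm = 42 − 2×3 = 42 − 6 = 36°C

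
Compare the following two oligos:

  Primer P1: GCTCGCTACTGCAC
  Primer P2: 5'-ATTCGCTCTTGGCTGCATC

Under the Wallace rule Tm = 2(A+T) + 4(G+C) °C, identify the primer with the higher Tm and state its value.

Primer P1: A+T=5, G+C=9 → Tm = 2(5)+4(9) = 46°C
Primer P2: A+T=9, G+C=10 → Tm = 2(9)+4(10) = 58°C
46°C vs 58°C → primer P2 is higher.

Primer P2, 58°C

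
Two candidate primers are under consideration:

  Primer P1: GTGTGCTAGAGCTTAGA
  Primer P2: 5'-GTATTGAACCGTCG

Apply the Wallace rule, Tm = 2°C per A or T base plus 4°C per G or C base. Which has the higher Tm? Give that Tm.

Primer P1: A+T=9, G+C=8 → Tm = 2(9)+4(8) = 50°C
Primer P2: A+T=7, G+C=7 → Tm = 2(7)+4(7) = 42°C
50°C vs 42°C → primer P1 is higher.

Primer P1, 50°C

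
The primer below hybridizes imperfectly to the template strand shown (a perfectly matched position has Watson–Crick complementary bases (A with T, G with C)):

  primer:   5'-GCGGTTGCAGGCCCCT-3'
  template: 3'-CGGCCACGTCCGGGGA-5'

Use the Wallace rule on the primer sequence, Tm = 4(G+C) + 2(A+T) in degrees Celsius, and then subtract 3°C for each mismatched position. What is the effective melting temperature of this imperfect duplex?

Primer base counts: A=1, T=3, G=6, C=6 → A+T=4, G+C=12
Perfect-match Tm = 2(4) + 4(12) = 8 + 48 = 56°C
Mismatches (positions where the bases are not complementary): 2 (at positions 3, 5)
Effective Tm = 56 − 2×3 = 56 − 6 = 50°C

50°C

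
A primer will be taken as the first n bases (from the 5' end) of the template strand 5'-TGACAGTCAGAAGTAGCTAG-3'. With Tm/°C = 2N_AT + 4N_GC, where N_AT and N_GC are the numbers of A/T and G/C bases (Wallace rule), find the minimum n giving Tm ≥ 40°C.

n = 14

First 13 bases: TGACAGTCAGAAG → Tm = 38°C (< 40°C)
First 14 bases: TGACAGTCAGAAGT → Tm = 40°C (≥ 40°C)
Since every base adds ≥2°C, Tm only increases with n, so the threshold is first crossed at n = 14.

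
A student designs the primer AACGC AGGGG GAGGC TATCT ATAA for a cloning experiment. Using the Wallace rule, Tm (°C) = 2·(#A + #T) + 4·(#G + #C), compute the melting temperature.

72°C

G=8, C=4, A=8, T=4
AT pairs contribute 12, GC pairs contribute 12.
Tm = 2×12 + 4×12 = 72°C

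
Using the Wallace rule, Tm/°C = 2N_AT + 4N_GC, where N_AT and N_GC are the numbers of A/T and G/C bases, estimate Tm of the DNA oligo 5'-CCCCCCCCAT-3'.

36°C

Scanning the sequence gives C=8, G=0, A=1, T=1.
AT pairs contribute 2, GC pairs contribute 8.
Tm = 4·8 + 2·2 = 32 + 4 = 36°C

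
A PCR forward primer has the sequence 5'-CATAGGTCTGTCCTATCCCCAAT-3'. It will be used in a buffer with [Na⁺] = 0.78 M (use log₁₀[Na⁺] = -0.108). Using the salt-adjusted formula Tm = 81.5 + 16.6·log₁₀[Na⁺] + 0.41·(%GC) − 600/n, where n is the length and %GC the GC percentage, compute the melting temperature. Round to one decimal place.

Length n = 23. Scanning the sequence gives C=8, A=5, G=3, T=7.
G+C = 11, so %GC = 11/23 × 100 = 47.826%
Salt term: 16.6 × (-0.108) = -1.793
GC term: 0.41 × 47.826 = 19.609; length term: −600/23 = −26.087
Tm = 81.5 + (-1.793) + 19.609 − 26.087 = 73.229 → 73.2°C

73.2°C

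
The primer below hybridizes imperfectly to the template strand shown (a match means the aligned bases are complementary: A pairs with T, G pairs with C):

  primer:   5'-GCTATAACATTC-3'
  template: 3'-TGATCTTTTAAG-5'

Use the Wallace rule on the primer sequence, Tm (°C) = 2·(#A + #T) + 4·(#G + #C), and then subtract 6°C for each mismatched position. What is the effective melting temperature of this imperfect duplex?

Primer base counts: A=4, T=4, G=1, C=3 → A+T=8, G+C=4
Perfect-match Tm = 2(8) + 4(4) = 16 + 16 = 32°C
Mismatches (positions where the bases are not complementary): 3 (at positions 1, 5, 8)
Effective Tm = 32 − 3×6 = 32 − 18 = 14°C

14°C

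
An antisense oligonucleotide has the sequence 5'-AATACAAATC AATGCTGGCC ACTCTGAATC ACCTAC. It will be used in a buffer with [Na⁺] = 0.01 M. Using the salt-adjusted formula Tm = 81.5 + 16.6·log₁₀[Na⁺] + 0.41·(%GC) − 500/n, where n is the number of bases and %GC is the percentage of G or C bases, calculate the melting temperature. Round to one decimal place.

51.5°C

Length n = 36. Counting bases: C=11, G=4, T=8, A=13
G+C = 15, so %GC = 15/36 × 100 = 41.667%
Salt term: 16.6 × (-2) = -33.2
GC term: 0.41 × 41.667 = 17.083; length term: −500/36 = −13.889
Tm = 81.5 + (-33.2) + 17.083 − 13.889 = 51.494 → 51.5°C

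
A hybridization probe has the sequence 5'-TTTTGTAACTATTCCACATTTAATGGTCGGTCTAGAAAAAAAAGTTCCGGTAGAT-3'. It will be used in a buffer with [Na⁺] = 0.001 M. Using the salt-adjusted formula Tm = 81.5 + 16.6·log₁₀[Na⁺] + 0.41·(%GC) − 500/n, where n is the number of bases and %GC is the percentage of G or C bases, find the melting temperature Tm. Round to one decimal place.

Length n = 55. Counting bases: T=19, G=10, A=18, C=8
G+C = 18, so %GC = 18/55 × 100 = 32.727%
Salt term: 16.6 × (-3) = -49.8
GC term: 0.41 × 32.727 = 13.418; length term: −500/55 = −9.091
Tm = 81.5 + (-49.8) + 13.418 − 9.091 = 36.027 → 36.0°C

36.0°C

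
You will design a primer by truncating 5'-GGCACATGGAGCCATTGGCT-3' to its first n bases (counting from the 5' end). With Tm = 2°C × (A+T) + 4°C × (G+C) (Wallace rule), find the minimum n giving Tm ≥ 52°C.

n = 17

First 16 bases: GGCACATGGAGCCATT → Tm = 50°C (< 52°C)
First 17 bases: GGCACATGGAGCCATTG → Tm = 54°C (≥ 52°C)
Each additional base adds 2°C (A/T) or 4°C (G/C), so Tm is non-decreasing in n; n = 17 is the first length to reach 52°C.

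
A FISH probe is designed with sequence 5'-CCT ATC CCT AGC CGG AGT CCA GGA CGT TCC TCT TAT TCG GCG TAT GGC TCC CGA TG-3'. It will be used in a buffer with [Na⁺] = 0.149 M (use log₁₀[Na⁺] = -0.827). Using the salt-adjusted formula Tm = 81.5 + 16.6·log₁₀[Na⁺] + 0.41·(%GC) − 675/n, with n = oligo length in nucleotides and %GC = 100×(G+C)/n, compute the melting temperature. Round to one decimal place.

79.9°C

Length n = 56. Scanning the sequence gives C=19, T=15, A=8, G=14.
G+C = 33, so %GC = 33/56 × 100 = 58.929%
Salt term: 16.6 × (-0.827) = -13.728
GC term: 0.41 × 58.929 = 24.161; length term: −675/56 = −12.054
Tm = 81.5 + (-13.728) + 24.161 − 12.054 = 79.879 → 79.9°C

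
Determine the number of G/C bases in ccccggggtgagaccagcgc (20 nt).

Base counts: A=3, C=8, T=1, G=8
G+C = 8 + 8 = 16

16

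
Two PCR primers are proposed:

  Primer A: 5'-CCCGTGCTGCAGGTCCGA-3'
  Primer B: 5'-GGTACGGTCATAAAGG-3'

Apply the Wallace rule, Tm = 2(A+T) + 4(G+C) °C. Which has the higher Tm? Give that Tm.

Primer A, 62°C

Primer A: A+T=5, G+C=13 → Tm = 2(5)+4(13) = 62°C
Primer B: A+T=8, G+C=8 → Tm = 2(8)+4(8) = 48°C
62°C vs 48°C → primer A is higher.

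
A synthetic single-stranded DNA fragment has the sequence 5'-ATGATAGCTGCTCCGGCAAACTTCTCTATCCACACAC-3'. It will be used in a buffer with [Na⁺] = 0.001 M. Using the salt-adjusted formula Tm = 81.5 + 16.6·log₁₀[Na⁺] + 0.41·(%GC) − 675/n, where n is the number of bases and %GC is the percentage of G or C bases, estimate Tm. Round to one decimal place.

Length n = 37. Base counts: C=13, G=5, A=10, T=9
G+C = 18, so %GC = 18/37 × 100 = 48.649%
Salt term: 16.6 × (-3) = -49.8
GC term: 0.41 × 48.649 = 19.946; length term: −675/37 = −18.243
Tm = 81.5 + (-49.8) + 19.946 − 18.243 = 33.403 → 33.4°C

33.4°C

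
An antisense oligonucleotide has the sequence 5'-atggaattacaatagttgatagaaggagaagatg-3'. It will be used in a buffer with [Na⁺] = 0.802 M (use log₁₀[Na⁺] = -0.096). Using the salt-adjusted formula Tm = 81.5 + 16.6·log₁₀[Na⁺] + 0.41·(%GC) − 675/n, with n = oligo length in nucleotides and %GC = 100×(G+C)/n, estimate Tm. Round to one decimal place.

Length n = 34. Counting bases: C=1, G=10, A=15, T=8
G+C = 11, so %GC = 11/34 × 100 = 32.353%
Salt term: 16.6 × (-0.096) = -1.594
GC term: 0.41 × 32.353 = 13.265; length term: −675/34 = −19.853
Tm = 81.5 + (-1.594) + 13.265 − 19.853 = 73.318 → 73.3°C

73.3°C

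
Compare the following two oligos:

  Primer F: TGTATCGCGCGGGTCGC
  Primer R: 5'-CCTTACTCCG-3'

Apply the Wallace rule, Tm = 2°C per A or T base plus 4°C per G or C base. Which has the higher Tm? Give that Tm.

Primer F: A+T=5, G+C=12 → Tm = 2(5)+4(12) = 58°C
Primer R: A+T=4, G+C=6 → Tm = 2(4)+4(6) = 32°C
58°C vs 32°C → primer F is higher.

Primer F, 58°C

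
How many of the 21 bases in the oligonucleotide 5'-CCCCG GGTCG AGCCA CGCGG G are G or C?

18

Counting bases: T=1, C=9, A=2, G=9
Total G or C: 9 + 9 = 18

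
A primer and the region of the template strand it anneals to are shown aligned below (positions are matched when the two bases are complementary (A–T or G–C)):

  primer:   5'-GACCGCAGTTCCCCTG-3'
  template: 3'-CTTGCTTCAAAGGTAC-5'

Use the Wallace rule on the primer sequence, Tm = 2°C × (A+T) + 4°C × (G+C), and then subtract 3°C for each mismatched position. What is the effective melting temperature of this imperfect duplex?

42°C

Primer base counts: A=2, T=3, G=4, C=7 → A+T=5, G+C=11
Perfect-match Tm = 2(5) + 4(11) = 10 + 44 = 54°C
Mismatches (positions where the bases are not complementary): 4 (at positions 3, 6, 11, 14)
Effective Tm = 54 − 4×3 = 54 − 12 = 42°C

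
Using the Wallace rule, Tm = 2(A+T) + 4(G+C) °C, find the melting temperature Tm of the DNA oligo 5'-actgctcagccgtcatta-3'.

54°C

Base counts: C=6, G=3, T=5, A=4
AT pairs contribute 9, GC pairs contribute 9.
Tm = 2×9 + 4×9 = 54°C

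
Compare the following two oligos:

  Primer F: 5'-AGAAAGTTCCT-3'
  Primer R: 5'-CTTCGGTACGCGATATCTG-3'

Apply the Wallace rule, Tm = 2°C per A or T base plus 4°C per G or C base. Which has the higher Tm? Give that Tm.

Primer R, 58°C

Primer F: A+T=7, G+C=4 → Tm = 2(7)+4(4) = 30°C
Primer R: A+T=9, G+C=10 → Tm = 2(9)+4(10) = 58°C
30°C vs 58°C → primer R is higher.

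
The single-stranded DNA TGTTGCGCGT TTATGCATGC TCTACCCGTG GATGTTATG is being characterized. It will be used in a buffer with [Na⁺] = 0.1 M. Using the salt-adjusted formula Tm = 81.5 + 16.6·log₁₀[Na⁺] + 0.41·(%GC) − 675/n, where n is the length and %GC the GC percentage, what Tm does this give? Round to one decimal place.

67.6°C

Length n = 39. A=5, G=11, T=15, C=8
G+C = 19, so %GC = 19/39 × 100 = 48.718%
Salt term: 16.6 × (-1) = -16.6
GC term: 0.41 × 48.718 = 19.974; length term: −675/39 = −17.308
Tm = 81.5 + (-16.6) + 19.974 − 17.308 = 67.566 → 67.6°C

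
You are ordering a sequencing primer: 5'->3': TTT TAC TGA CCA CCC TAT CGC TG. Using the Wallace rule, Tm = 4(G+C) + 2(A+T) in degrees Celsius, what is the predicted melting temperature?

68°C

Scanning the sequence gives G=3, A=4, C=8, T=8.
So N_AT = 12 and N_GC = 11.
Tm = 2(12) + 4(11) = 24 + 44 = 68°C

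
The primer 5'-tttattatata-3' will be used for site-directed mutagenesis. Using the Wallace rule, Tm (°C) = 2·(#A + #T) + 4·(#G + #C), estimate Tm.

22°C

Base counts: G=0, C=0, T=7, A=4
AT pairs contribute 11, GC pairs contribute 0.
Tm = 2×11 + 4×0 = 22°C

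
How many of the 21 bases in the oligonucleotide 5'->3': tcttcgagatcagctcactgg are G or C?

Counting bases: G=5, C=6, T=6, A=4
Total G or C: 5 + 6 = 11

11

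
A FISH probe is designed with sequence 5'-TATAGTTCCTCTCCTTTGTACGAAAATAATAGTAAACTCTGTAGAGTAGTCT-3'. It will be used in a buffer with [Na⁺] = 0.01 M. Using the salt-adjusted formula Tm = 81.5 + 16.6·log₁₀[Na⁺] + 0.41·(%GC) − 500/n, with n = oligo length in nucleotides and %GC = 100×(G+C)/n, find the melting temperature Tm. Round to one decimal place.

52.1°C

Length n = 52. C=9, G=8, T=19, A=16
G+C = 17, so %GC = 17/52 × 100 = 32.692%
Salt term: 16.6 × (-2) = -33.2
GC term: 0.41 × 32.692 = 13.404; length term: −500/52 = −9.615
Tm = 81.5 + (-33.2) + 13.404 − 9.615 = 52.089 → 52.1°C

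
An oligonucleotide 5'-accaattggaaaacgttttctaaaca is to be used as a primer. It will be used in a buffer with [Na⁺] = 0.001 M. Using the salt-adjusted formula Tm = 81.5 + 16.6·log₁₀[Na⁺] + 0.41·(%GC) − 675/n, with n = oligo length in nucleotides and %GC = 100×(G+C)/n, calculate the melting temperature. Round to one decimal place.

18.4°C

Length n = 26. Scanning the sequence gives A=11, G=3, C=5, T=7.
G+C = 8, so %GC = 8/26 × 100 = 30.769%
Salt term: 16.6 × (-3) = -49.8
GC term: 0.41 × 30.769 = 12.615; length term: −675/26 = −25.962
Tm = 81.5 + (-49.8) + 12.615 − 25.962 = 18.353 → 18.4°C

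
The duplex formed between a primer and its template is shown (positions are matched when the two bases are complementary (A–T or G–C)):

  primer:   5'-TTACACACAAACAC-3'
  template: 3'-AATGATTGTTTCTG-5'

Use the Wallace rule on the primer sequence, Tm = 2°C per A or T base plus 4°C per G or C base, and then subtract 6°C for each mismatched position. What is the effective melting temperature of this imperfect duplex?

Primer base counts: A=7, T=2, G=0, C=5 → A+T=9, G+C=5
Perfect-match Tm = 2(9) + 4(5) = 18 + 20 = 38°C
Mismatches (positions where the bases are not complementary): 3 (at positions 5, 6, 12)
Effective Tm = 38 − 3×6 = 38 − 18 = 20°C

20°C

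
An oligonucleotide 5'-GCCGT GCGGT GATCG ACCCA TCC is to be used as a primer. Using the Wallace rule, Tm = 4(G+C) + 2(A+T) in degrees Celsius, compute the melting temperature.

78°C

Base counts: A=3, C=9, G=7, T=4
AT pairs contribute 7, GC pairs contribute 16.
Tm = 2(7) + 4(16) = 14 + 64 = 78°C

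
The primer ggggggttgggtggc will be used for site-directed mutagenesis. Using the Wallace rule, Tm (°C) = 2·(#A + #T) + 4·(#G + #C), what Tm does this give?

Scanning the sequence gives A=0, T=3, C=1, G=11.
So N_AT = 3 and N_GC = 12.
Tm = 2(3) + 4(12) = 6 + 48 = 54°C

54°C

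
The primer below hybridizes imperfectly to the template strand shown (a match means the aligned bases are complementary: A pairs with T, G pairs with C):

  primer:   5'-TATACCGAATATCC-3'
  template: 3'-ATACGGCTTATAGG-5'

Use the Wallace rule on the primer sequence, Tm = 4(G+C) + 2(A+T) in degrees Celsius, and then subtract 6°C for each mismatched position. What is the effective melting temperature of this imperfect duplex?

Primer base counts: A=5, T=4, G=1, C=4 → A+T=9, G+C=5
Perfect-match Tm = 2(9) + 4(5) = 18 + 20 = 38°C
Mismatches (positions where the bases are not complementary): 1 (at position 4)
Effective Tm = 38 − 1×6 = 38 − 6 = 32°C

32°C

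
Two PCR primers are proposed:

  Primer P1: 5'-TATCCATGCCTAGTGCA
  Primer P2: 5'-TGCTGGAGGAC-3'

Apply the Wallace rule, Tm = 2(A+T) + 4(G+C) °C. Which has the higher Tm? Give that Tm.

Primer P1: A+T=9, G+C=8 → Tm = 2(9)+4(8) = 50°C
Primer P2: A+T=4, G+C=7 → Tm = 2(4)+4(7) = 36°C
50°C vs 36°C → primer P1 is higher.

Primer P1, 50°C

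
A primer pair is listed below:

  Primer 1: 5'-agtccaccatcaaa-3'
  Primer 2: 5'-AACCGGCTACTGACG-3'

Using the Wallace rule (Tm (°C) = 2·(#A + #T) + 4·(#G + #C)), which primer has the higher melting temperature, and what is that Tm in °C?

Primer 1: A+T=8, G+C=6 → Tm = 2(8)+4(6) = 40°C
Primer 2: A+T=6, G+C=9 → Tm = 2(6)+4(9) = 48°C
40°C vs 48°C → primer 2 is higher.

Primer 2, 48°C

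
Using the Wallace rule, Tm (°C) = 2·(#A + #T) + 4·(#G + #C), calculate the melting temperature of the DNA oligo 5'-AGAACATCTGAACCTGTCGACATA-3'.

68°C

Scanning the sequence gives A=9, G=4, C=6, T=5.
AT pairs contribute 14, GC pairs contribute 10.
Tm = 2×14 + 4×10 = 68°C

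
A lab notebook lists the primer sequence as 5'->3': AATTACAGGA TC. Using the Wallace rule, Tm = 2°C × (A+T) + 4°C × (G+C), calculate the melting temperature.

Scanning the sequence gives A=5, T=3, G=2, C=2.
So N_AT = 8 and N_GC = 4.
Tm = 4·4 + 2·8 = 16 + 16 = 32°C

32°C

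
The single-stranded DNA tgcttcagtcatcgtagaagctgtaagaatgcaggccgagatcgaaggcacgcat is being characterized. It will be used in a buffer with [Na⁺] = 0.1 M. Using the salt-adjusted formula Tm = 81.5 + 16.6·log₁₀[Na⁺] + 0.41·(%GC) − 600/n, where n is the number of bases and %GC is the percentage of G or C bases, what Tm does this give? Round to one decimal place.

74.9°C

Length n = 55. C=12, G=16, T=11, A=16
G+C = 28, so %GC = 28/55 × 100 = 50.909%
Salt term: 16.6 × (-1) = -16.6
GC term: 0.41 × 50.909 = 20.873; length term: −600/55 = −10.909
Tm = 81.5 + (-16.6) + 20.873 − 10.909 = 74.864 → 74.9°C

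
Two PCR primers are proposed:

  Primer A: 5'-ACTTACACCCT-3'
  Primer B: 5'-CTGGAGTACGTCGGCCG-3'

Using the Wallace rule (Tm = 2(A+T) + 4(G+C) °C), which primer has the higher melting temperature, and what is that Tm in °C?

Primer A: A+T=6, G+C=5 → Tm = 2(6)+4(5) = 32°C
Primer B: A+T=5, G+C=12 → Tm = 2(5)+4(12) = 58°C
32°C vs 58°C → primer B is higher.

Primer B, 58°C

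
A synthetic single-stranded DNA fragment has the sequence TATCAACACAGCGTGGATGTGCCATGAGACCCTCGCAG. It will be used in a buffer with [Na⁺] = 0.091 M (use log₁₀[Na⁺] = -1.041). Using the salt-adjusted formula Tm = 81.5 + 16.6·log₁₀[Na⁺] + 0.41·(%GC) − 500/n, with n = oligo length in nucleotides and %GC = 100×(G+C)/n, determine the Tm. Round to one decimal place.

73.7°C

Length n = 38. Counting bases: G=10, C=11, T=7, A=10
G+C = 21, so %GC = 21/38 × 100 = 55.263%
Salt term: 16.6 × (-1.041) = -17.281
GC term: 0.41 × 55.263 = 22.658; length term: −500/38 = −13.158
Tm = 81.5 + (-17.281) + 22.658 − 13.158 = 73.719 → 73.7°C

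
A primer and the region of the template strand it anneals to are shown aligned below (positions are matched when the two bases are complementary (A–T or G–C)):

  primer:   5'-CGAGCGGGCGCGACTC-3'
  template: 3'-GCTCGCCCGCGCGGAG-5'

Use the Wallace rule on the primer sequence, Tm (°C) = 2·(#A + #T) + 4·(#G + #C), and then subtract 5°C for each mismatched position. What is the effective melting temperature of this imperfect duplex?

53°C

Primer base counts: A=2, T=1, G=7, C=6 → A+T=3, G+C=13
Perfect-match Tm = 2(3) + 4(13) = 6 + 52 = 58°C
Mismatches (positions where the bases are not complementary): 1 (at position 13)
Effective Tm = 58 − 1×5 = 58 − 5 = 53°C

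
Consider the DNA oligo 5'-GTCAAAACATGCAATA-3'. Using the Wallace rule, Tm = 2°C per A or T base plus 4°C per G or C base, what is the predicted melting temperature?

G=2, A=8, C=3, T=3
So N_AT = 11 and N_GC = 5.
Tm = 2×11 + 4×5 = 42°C

42°C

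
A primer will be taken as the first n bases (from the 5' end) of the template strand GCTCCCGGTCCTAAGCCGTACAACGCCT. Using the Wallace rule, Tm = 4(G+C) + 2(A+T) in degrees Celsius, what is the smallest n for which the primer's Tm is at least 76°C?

First 23 bases: GCTCCCGGTCCTAAGCCGTACAA → Tm = 74°C (< 76°C)
First 24 bases: GCTCCCGGTCCTAAGCCGTACAAC → Tm = 78°C (≥ 76°C)
Since every base adds ≥2°C, Tm only increases with n, so the threshold is first crossed at n = 24.

n = 24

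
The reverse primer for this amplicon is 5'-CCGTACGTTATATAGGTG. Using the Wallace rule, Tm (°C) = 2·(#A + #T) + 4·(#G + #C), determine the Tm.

Counting bases: G=5, C=3, A=4, T=6
So N_AT = 10 and N_GC = 8.
Tm = 4·8 + 2·10 = 32 + 20 = 52°C

52°C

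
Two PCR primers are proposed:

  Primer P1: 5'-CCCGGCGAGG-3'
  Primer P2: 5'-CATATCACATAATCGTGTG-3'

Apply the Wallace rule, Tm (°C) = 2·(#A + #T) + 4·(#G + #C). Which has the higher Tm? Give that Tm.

Primer P1: A+T=1, G+C=9 → Tm = 2(1)+4(9) = 38°C
Primer P2: A+T=12, G+C=7 → Tm = 2(12)+4(7) = 52°C
38°C vs 52°C → primer P2 is higher.

Primer P2, 52°C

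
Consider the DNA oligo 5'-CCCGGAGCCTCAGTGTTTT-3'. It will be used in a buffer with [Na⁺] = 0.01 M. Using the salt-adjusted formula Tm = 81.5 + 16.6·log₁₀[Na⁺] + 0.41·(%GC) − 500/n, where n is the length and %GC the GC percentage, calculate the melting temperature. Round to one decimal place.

45.7°C

Length n = 19. Scanning the sequence gives C=6, A=2, T=6, G=5.
G+C = 11, so %GC = 11/19 × 100 = 57.895%
Salt term: 16.6 × (-2) = -33.2
GC term: 0.41 × 57.895 = 23.737; length term: −500/19 = −26.316
Tm = 81.5 + (-33.2) + 23.737 − 26.316 = 45.721 → 45.7°C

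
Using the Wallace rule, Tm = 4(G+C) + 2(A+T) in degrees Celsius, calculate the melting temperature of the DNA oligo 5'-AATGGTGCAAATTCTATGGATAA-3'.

Counting bases: G=5, A=9, C=2, T=7
A+T = 16, G+C = 7
Tm = 2×16 + 4×7 = 60°C

60°C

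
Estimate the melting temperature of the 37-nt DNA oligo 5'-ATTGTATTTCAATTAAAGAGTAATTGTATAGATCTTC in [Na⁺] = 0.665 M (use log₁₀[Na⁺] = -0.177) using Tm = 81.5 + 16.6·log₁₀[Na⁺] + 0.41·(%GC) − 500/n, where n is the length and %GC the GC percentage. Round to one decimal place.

Length n = 37. Counting bases: T=16, A=13, G=5, C=3
G+C = 8, so %GC = 8/37 × 100 = 21.622%
Salt term: 16.6 × (-0.177) = -2.938
GC term: 0.41 × 21.622 = 8.865; length term: −500/37 = −13.514
Tm = 81.5 + (-2.938) + 8.865 − 13.514 = 73.913 → 73.9°C

73.9°C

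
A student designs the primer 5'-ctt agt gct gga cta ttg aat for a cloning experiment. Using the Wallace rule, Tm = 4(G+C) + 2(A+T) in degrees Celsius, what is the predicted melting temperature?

Scanning the sequence gives T=8, C=3, A=5, G=5.
AT pairs contribute 13, GC pairs contribute 8.
Tm = 4·8 + 2·13 = 32 + 26 = 58°C

58°C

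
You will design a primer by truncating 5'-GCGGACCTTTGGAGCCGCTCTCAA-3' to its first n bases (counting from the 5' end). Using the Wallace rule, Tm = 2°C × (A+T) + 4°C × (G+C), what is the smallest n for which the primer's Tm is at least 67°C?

n = 20

First 19 bases: GCGGACCTTTGGAGCCGCT → Tm = 64°C (< 67°C)
First 20 bases: GCGGACCTTTGGAGCCGCTC → Tm = 68°C (≥ 67°C)
Since every base adds ≥2°C, Tm only increases with n, so the threshold is first crossed at n = 20.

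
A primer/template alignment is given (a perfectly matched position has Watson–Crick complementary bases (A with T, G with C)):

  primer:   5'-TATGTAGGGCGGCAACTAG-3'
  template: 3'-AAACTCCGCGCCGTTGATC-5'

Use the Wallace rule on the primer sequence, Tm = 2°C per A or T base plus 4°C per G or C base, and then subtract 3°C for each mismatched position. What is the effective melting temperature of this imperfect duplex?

Primer base counts: A=5, T=4, G=7, C=3 → A+T=9, G+C=10
Perfect-match Tm = 2(9) + 4(10) = 18 + 40 = 58°C
Mismatches (positions where the bases are not complementary): 4 (at positions 2, 5, 6, 8)
Effective Tm = 58 − 4×3 = 58 − 12 = 46°C

46°C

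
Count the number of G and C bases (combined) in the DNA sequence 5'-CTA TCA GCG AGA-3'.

6

G=3, C=3, T=2, A=4
G+C = 3 + 3 = 6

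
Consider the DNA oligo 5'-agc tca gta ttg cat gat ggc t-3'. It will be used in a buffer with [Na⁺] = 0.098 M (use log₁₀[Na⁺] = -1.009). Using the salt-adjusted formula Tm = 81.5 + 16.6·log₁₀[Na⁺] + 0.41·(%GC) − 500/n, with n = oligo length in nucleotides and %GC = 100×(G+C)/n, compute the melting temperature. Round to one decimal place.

Length n = 22. G=6, A=5, C=4, T=7
G+C = 10, so %GC = 10/22 × 100 = 45.455%
Salt term: 16.6 × (-1.009) = -16.749
GC term: 0.41 × 45.455 = 18.637; length term: −500/22 = −22.727
Tm = 81.5 + (-16.749) + 18.637 − 22.727 = 60.661 → 60.7°C

60.7°C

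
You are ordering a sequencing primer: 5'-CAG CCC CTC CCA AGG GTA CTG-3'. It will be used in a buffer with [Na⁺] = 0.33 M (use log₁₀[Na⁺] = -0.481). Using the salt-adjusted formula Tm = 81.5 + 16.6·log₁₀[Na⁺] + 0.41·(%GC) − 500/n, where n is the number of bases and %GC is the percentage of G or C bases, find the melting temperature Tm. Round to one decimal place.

77.0°C

Length n = 21. Counting bases: C=9, A=4, T=3, G=5
G+C = 14, so %GC = 14/21 × 100 = 66.667%
Salt term: 16.6 × (-0.481) = -7.985
GC term: 0.41 × 66.667 = 27.333; length term: −500/21 = −23.81
Tm = 81.5 + (-7.985) + 27.333 − 23.81 = 77.038 → 77.0°C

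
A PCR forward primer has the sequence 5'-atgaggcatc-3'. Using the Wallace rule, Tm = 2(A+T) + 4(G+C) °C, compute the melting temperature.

T=2, A=3, C=2, G=3
A+T = 5, G+C = 5
Tm = 2(5) + 4(5) = 10 + 20 = 30°C

30°C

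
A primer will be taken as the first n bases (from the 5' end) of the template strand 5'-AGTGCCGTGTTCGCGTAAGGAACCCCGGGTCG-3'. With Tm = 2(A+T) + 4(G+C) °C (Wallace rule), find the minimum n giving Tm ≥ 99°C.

First 30 bases: AGTGCCGTGTTCGCGTAAGGAACCCCGGGT → Tm = 98°C (< 99°C)
First 31 bases: AGTGCCGTGTTCGCGTAAGGAACCCCGGGTC → Tm = 102°C (≥ 99°C)
Since every base adds ≥2°C, Tm only increases with n, so the threshold is first crossed at n = 31.

n = 31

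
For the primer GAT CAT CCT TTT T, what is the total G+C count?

C=3, G=1, A=2, T=7
G+C = 1 + 3 = 4

4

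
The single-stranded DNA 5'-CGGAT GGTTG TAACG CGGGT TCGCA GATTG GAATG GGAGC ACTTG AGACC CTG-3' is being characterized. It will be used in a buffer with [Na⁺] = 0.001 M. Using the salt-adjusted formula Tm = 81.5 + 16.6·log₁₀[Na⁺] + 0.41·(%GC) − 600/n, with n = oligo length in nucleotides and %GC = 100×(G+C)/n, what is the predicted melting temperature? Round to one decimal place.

Length n = 53. Counting bases: G=20, A=11, T=12, C=10
G+C = 30, so %GC = 30/53 × 100 = 56.604%
Salt term: 16.6 × (-3) = -49.8
GC term: 0.41 × 56.604 = 23.208; length term: −600/53 = −11.321
Tm = 81.5 + (-49.8) + 23.208 − 11.321 = 43.587 → 43.6°C

43.6°C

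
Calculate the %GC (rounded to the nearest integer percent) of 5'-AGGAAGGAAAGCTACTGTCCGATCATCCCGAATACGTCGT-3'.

A=12, C=10, G=10, T=8
G+C = 10 + 10 = 20 out of 40 bases
%GC = 20/40 × 100 = 50% ≈ 50%

50%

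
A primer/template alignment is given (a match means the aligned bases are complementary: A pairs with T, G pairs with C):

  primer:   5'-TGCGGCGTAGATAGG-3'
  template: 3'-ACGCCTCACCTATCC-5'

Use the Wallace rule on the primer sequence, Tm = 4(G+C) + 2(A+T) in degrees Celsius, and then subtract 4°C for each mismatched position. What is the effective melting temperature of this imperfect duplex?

40°C

Primer base counts: A=3, T=3, G=7, C=2 → A+T=6, G+C=9
Perfect-match Tm = 2(6) + 4(9) = 12 + 36 = 48°C
Mismatches (positions where the bases are not complementary): 2 (at positions 6, 9)
Effective Tm = 48 − 2×4 = 48 − 8 = 40°C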